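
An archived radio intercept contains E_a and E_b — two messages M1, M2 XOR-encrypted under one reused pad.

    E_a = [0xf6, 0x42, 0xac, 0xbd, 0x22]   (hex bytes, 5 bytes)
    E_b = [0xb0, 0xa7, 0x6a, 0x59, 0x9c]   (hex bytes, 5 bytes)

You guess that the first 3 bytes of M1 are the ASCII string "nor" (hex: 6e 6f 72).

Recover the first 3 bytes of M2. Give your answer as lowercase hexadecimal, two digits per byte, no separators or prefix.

First, E_a ⊕ E_b = (M1 ⊕ K) ⊕ (M2 ⊕ K) = M1 ⊕ M2, so the key drops out. Then M2 = (M1 ⊕ M2) ⊕ M1 over the first 3 bytes.
byte 0: (f6 XOR b0) XOR 6e = 46 XOR 6e = 28
byte 1: (42 XOR a7) XOR 6f = e5 XOR 6f = 8a
byte 2: (ac XOR 6a) XOR 72 = c6 XOR 72 = b4

288ab4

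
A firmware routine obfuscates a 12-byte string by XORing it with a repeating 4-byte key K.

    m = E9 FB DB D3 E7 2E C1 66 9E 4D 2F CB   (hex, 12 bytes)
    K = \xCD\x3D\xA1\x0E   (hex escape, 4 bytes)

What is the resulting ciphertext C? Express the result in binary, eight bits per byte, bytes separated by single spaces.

The 4-byte key repeats, so the effective keystream is cd 3d a1 0e cd 3d a1 0e cd 3d a1 0e.
byte 0: e9 ^ cd = 24
byte 1: fb ^ 3d = c6
byte 2: db ^ a1 = 7a
byte 3: d3 ^ 0e = dd
byte 4: e7 ^ cd = 2a
byte 5: 2e ^ 3d = 13
byte 6: c1 ^ a1 = 60
byte 7: 66 ^ 0e = 68
byte 8: 9e ^ cd = 53
byte 9: 4d ^ 3d = 70
byte 10: 2f ^ a1 = 8e
byte 11: cb ^ 0e = c5

00100100 11000110 01111010 11011101 00101010 00010011 01100000 01101000 01010011 01110000 10001110 11000101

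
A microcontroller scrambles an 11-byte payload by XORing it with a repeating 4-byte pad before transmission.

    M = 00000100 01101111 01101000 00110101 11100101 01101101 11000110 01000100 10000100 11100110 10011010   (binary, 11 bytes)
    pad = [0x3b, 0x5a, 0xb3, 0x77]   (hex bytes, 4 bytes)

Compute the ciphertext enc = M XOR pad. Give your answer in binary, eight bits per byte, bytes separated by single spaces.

The 4-byte key repeats, so the effective keystream is 3b 5a b3 77 3b 5a b3 77 3b 5a b3.
byte 0: 04 ⊕ 3b = 3f
byte 1: 6f ⊕ 5a = 35
byte 2: 68 ⊕ b3 = db
byte 3: 35 ⊕ 77 = 42
byte 4: e5 ⊕ 3b = de
byte 5: 6d ⊕ 5a = 37
byte 6: c6 ⊕ b3 = 75
byte 7: 44 ⊕ 77 = 33
byte 8: 84 ⊕ 3b = bf
byte 9: e6 ⊕ 5a = bc
byte 10: 9a ⊕ b3 = 29

00111111 00110101 11011011 01000010 11011110 00110111 01110101 00110011 10111111 10111100 00101001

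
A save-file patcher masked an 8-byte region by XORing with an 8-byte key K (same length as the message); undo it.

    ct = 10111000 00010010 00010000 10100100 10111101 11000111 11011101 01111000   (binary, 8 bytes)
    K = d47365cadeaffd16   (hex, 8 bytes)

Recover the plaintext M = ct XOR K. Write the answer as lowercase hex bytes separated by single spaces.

XOR is its own inverse, so applying the key byte-wise gives the result directly.
b8 ^ d4 = 6c
12 ^ 73 = 61
10 ^ 65 = 75
a4 ^ ca = 6e
bd ^ de = 63
c7 ^ af = 68
dd ^ fd = 20
78 ^ 16 = 6e

6c 61 75 6e 63 68 20 6e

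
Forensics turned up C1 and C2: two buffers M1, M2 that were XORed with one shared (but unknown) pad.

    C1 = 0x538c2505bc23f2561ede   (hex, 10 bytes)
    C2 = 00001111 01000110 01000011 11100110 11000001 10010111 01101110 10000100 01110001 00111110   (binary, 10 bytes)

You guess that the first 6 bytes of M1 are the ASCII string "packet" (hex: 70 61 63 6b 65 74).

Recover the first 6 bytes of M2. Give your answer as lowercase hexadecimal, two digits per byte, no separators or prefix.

2cab058818c0

First, C1 ⊕ C2 = (M1 ⊕ K) ⊕ (M2 ⊕ K) = M1 ⊕ M2, so the key drops out. Then M2 = (M1 ⊕ M2) ⊕ M1 over the first 6 bytes.
byte 0: (53 xor 0f) xor 70 = 5c xor 70 = 2c
byte 1: (8c xor 46) xor 61 = ca xor 61 = ab
byte 2: (25 xor 43) xor 63 = 66 xor 63 = 05
byte 3: (05 xor e6) xor 6b = e3 xor 6b = 88
byte 4: (bc xor c1) xor 65 = 7d xor 65 = 18
byte 5: (23 xor 97) xor 74 = b4 xor 74 = c0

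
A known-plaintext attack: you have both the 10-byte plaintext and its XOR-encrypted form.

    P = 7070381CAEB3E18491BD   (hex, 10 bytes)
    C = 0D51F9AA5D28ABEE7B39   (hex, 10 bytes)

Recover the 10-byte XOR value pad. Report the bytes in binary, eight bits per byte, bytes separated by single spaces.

01111101 00100001 11000001 10110110 11110011 10011011 01001010 01101010 11101010 10000100

Since C = P ⊕ pad, XORing both sides with P gives pad = P ⊕ C.
01110000 ⊕ 00001101 = 01111101
01110000 ⊕ 01010001 = 00100001
00111000 ⊕ 11111001 = 11000001
00011100 ⊕ 10101010 = 10110110
10101110 ⊕ 01011101 = 11110011
10110011 ⊕ 00101000 = 10011011
11100001 ⊕ 10101011 = 01001010
10000100 ⊕ 11101110 = 01101010
10010001 ⊕ 01111011 = 11101010
10111101 ⊕ 00111001 = 10000100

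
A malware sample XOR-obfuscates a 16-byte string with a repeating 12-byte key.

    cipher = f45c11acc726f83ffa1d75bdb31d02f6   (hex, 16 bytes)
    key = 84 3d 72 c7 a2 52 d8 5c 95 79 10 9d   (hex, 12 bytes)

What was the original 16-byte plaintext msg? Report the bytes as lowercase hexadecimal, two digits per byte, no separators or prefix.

The 12-byte key repeats, so the effective keystream is 84 3d 72 c7 a2 52 d8 5c 95 79 10 9d 84 3d 72 c7.
byte 0: f4 ⊕ 84 = 70
byte 1: 5c ⊕ 3d = 61
byte 2: 11 ⊕ 72 = 63
byte 3: ac ⊕ c7 = 6b
byte 4: c7 ⊕ a2 = 65
byte 5: 26 ⊕ 52 = 74
byte 6: f8 ⊕ d8 = 20
byte 7: 3f ⊕ 5c = 63
byte 8: fa ⊕ 95 = 6f
byte 9: 1d ⊕ 79 = 64
byte 10: 75 ⊕ 10 = 65
byte 11: bd ⊕ 9d = 20
byte 12: b3 ⊕ 84 = 37
byte 13: 1d ⊕ 3d = 20
byte 14: 02 ⊕ 72 = 70
byte 15: f6 ⊕ c7 = 31

7061636b657420636f64652037207031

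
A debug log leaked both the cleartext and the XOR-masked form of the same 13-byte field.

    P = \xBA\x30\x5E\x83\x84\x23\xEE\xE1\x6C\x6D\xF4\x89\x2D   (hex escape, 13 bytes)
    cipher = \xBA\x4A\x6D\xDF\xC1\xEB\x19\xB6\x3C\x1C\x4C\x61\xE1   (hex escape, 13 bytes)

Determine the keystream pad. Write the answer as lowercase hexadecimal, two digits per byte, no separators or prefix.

Since cipher = P ⊕ pad, XORing both sides with P gives pad = P ⊕ cipher.
ba ^ ba = 00
30 ^ 4a = 7a
5e ^ 6d = 33
83 ^ df = 5c
84 ^ c1 = 45
23 ^ eb = c8
ee ^ 19 = f7
e1 ^ b6 = 57
6c ^ 3c = 50
6d ^ 1c = 71
f4 ^ 4c = b8
89 ^ 61 = e8
2d ^ e1 = cc

007a335c45c8f7575071b8e8cc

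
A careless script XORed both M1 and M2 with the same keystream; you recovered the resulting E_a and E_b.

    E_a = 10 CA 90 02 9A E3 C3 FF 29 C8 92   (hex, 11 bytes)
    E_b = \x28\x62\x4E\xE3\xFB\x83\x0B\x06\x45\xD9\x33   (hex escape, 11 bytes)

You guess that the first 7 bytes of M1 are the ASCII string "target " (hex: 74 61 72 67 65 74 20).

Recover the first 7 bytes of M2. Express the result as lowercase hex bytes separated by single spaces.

4c c9 ac 86 04 14 e8

First, E_a ⊕ E_b = (M1 ⊕ K) ⊕ (M2 ⊕ K) = M1 ⊕ M2, so the key drops out. Then M2 = (M1 ⊕ M2) ⊕ M1 over the first 7 bytes.
byte 0: (10 ^ 28) ^ 74 = 38 ^ 74 = 4c
byte 1: (ca ^ 62) ^ 61 = a8 ^ 61 = c9
byte 2: (90 ^ 4e) ^ 72 = de ^ 72 = ac
byte 3: (02 ^ e3) ^ 67 = e1 ^ 67 = 86
byte 4: (9a ^ fb) ^ 65 = 61 ^ 65 = 04
byte 5: (e3 ^ 83) ^ 74 = 60 ^ 74 = 14
byte 6: (c3 ^ 0b) ^ 20 = c8 ^ 20 = e8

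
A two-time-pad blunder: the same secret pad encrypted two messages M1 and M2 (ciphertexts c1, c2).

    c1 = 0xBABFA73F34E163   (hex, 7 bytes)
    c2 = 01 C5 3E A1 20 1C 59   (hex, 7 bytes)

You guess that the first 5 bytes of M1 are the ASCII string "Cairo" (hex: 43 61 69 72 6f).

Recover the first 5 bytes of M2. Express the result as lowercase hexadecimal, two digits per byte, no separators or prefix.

f81bf0ec7b

First, c1 ⊕ c2 = (M1 ⊕ K) ⊕ (M2 ⊕ K) = M1 ⊕ M2, so the key drops out. Then M2 = (M1 ⊕ M2) ⊕ M1 over the first 5 bytes.
byte 0: (ba xor 01) xor 43 = bb xor 43 = f8
byte 1: (bf xor c5) xor 61 = 7a xor 61 = 1b
byte 2: (a7 xor 3e) xor 69 = 99 xor 69 = f0
byte 3: (3f xor a1) xor 72 = 9e xor 72 = ec
byte 4: (34 xor 20) xor 6f = 14 xor 6f = 7b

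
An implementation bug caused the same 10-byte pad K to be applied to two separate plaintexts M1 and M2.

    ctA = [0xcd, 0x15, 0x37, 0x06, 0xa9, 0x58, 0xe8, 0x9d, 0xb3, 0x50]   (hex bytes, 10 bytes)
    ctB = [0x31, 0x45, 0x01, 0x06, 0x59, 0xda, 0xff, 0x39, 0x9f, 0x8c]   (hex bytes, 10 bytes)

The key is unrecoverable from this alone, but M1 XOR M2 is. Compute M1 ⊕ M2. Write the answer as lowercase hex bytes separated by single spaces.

fc 50 36 00 f0 82 17 a4 2c dc

ctA ⊕ ctB = (M1 ⊕ K) ⊕ (M2 ⊕ K) = M1 ⊕ M2 — the shared key cancels under XOR.
11001101 xor 00110001 = 11111100
00010101 xor 01000101 = 01010000
00110111 xor 00000001 = 00110110
00000110 xor 00000110 = 00000000
10101001 xor 01011001 = 11110000
01011000 xor 11011010 = 10000010
11101000 xor 11111111 = 00010111
10011101 xor 00111001 = 10100100
10110011 xor 10011111 = 00101100
01010000 xor 10001100 = 11011100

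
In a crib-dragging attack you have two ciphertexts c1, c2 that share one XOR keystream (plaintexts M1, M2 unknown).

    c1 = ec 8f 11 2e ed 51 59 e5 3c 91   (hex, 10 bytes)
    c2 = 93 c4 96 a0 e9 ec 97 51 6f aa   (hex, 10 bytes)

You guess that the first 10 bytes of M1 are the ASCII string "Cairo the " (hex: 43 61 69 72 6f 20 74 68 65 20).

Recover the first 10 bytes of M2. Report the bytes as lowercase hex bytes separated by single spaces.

First, c1 ⊕ c2 = (M1 ⊕ K) ⊕ (M2 ⊕ K) = M1 ⊕ M2, so the key drops out. Then M2 = (M1 ⊕ M2) ⊕ M1 over the first 10 bytes.
byte 0: (ec ⊕ 93) ⊕ 43 = 7f ⊕ 43 = 3c
byte 1: (8f ⊕ c4) ⊕ 61 = 4b ⊕ 61 = 2a
byte 2: (11 ⊕ 96) ⊕ 69 = 87 ⊕ 69 = ee
byte 3: (2e ⊕ a0) ⊕ 72 = 8e ⊕ 72 = fc
byte 4: (ed ⊕ e9) ⊕ 6f = 04 ⊕ 6f = 6b
byte 5: (51 ⊕ ec) ⊕ 20 = bd ⊕ 20 = 9d
byte 6: (59 ⊕ 97) ⊕ 74 = ce ⊕ 74 = ba
byte 7: (e5 ⊕ 51) ⊕ 68 = b4 ⊕ 68 = dc
byte 8: (3c ⊕ 6f) ⊕ 65 = 53 ⊕ 65 = 36
byte 9: (91 ⊕ aa) ⊕ 20 = 3b ⊕ 20 = 1b

3c 2a ee fc 6b 9d ba dc 36 1b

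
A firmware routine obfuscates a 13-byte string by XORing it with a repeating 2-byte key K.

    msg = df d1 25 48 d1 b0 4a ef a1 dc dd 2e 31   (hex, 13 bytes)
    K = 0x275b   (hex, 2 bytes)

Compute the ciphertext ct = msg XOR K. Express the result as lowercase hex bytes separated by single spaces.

The 2-byte key repeats, so the effective keystream is 27 5b 27 5b 27 5b 27 5b 27 5b 27 5b 27.
byte 0: df ^ 27 = f8
byte 1: d1 ^ 5b = 8a
byte 2: 25 ^ 27 = 02
byte 3: 48 ^ 5b = 13
byte 4: d1 ^ 27 = f6
byte 5: b0 ^ 5b = eb
byte 6: 4a ^ 27 = 6d
byte 7: ef ^ 5b = b4
byte 8: a1 ^ 27 = 86
byte 9: dc ^ 5b = 87
byte 10: dd ^ 27 = fa
byte 11: 2e ^ 5b = 75
byte 12: 31 ^ 27 = 16

f8 8a 02 13 f6 eb 6d b4 86 87 fa 75 16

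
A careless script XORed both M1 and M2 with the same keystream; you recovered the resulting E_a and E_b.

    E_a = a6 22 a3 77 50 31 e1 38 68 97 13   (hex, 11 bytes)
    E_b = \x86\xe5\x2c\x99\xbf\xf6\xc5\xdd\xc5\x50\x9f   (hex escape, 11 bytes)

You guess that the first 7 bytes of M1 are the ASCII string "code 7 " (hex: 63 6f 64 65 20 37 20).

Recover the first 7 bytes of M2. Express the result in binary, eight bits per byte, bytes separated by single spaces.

First, E_a ⊕ E_b = (M1 ⊕ K) ⊕ (M2 ⊕ K) = M1 ⊕ M2, so the key drops out. Then M2 = (M1 ⊕ M2) ⊕ M1 over the first 7 bytes.
byte 0: (a6 ^ 86) ^ 63 = 20 ^ 63 = 43
byte 1: (22 ^ e5) ^ 6f = c7 ^ 6f = a8
byte 2: (a3 ^ 2c) ^ 64 = 8f ^ 64 = eb
byte 3: (77 ^ 99) ^ 65 = ee ^ 65 = 8b
byte 4: (50 ^ bf) ^ 20 = ef ^ 20 = cf
byte 5: (31 ^ f6) ^ 37 = c7 ^ 37 = f0
byte 6: (e1 ^ c5) ^ 20 = 24 ^ 20 = 04

01000011 10101000 11101011 10001011 11001111 11110000 00000100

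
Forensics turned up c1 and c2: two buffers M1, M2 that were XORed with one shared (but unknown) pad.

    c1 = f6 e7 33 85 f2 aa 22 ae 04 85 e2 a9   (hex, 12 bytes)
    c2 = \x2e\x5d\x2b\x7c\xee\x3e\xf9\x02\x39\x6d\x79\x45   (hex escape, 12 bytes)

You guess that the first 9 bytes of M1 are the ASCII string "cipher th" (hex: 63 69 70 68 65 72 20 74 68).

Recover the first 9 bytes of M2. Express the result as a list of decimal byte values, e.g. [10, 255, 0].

First, c1 ⊕ c2 = (M1 ⊕ K) ⊕ (M2 ⊕ K) = M1 ⊕ M2, so the key drops out. Then M2 = (M1 ⊕ M2) ⊕ M1 over the first 9 bytes.
byte 0: (f6 XOR 2e) XOR 63 = d8 XOR 63 = bb
byte 1: (e7 XOR 5d) XOR 69 = ba XOR 69 = d3
byte 2: (33 XOR 2b) XOR 70 = 18 XOR 70 = 68
byte 3: (85 XOR 7c) XOR 68 = f9 XOR 68 = 91
byte 4: (f2 XOR ee) XOR 65 = 1c XOR 65 = 79
byte 5: (aa XOR 3e) XOR 72 = 94 XOR 72 = e6
byte 6: (22 XOR f9) XOR 20 = db XOR 20 = fb
byte 7: (ae XOR 02) XOR 74 = ac XOR 74 = d8
byte 8: (04 XOR 39) XOR 68 = 3d XOR 68 = 55

[187, 211, 104, 145, 121, 230, 251, 216, 85]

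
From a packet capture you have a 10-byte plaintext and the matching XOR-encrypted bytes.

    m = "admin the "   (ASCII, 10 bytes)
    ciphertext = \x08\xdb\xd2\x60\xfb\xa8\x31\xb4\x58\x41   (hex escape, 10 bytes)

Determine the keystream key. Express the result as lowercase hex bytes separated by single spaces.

69 bf bf 09 95 88 45 dc 3d 61

Since ciphertext = m ⊕ key, XORing both sides with m gives key = m ⊕ ciphertext.
61 ^ 08 = 69
64 ^ db = bf
6d ^ d2 = bf
69 ^ 60 = 09
6e ^ fb = 95
20 ^ a8 = 88
74 ^ 31 = 45
68 ^ b4 = dc
65 ^ 58 = 3d
20 ^ 41 = 61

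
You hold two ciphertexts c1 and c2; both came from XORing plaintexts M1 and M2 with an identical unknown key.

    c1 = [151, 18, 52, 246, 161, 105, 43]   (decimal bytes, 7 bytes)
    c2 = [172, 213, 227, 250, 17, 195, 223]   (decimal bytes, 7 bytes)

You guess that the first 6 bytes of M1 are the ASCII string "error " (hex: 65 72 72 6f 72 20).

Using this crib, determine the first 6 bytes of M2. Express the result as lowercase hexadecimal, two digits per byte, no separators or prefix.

First, c1 ⊕ c2 = (M1 ⊕ K) ⊕ (M2 ⊕ K) = M1 ⊕ M2, so the key drops out. Then M2 = (M1 ⊕ M2) ⊕ M1 over the first 6 bytes.
byte 0: (97 xor ac) xor 65 = 3b xor 65 = 5e
byte 1: (12 xor d5) xor 72 = c7 xor 72 = b5
byte 2: (34 xor e3) xor 72 = d7 xor 72 = a5
byte 3: (f6 xor fa) xor 6f = 0c xor 6f = 63
byte 4: (a1 xor 11) xor 72 = b0 xor 72 = c2
byte 5: (69 xor c3) xor 20 = aa xor 20 = 8a

5eb5a563c28a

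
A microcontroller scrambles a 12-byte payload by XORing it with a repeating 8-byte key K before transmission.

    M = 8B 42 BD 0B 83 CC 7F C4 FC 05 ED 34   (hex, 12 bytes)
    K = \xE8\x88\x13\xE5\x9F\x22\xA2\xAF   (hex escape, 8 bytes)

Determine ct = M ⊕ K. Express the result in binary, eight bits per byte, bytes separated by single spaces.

The 8-byte key repeats, so the effective keystream is e8 88 13 e5 9f 22 a2 af e8 88 13 e5.
byte 0: 8b ⊕ e8 = 63
byte 1: 42 ⊕ 88 = ca
byte 2: bd ⊕ 13 = ae
byte 3: 0b ⊕ e5 = ee
byte 4: 83 ⊕ 9f = 1c
byte 5: cc ⊕ 22 = ee
byte 6: 7f ⊕ a2 = dd
byte 7: c4 ⊕ af = 6b
byte 8: fc ⊕ e8 = 14
byte 9: 05 ⊕ 88 = 8d
byte 10: ed ⊕ 13 = fe
byte 11: 34 ⊕ e5 = d1

01100011 11001010 10101110 11101110 00011100 11101110 11011101 01101011 00010100 10001101 11111110 11010001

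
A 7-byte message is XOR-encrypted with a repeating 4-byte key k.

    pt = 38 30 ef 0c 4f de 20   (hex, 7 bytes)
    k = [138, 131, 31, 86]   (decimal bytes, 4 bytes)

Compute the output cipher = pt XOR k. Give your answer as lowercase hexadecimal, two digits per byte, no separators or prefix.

b2b3f05ac55d3f

The 4-byte key repeats, so the effective keystream is 8a 83 1f 56 8a 83 1f.
byte 0: 00111000 XOR 10001010 = 10110010
byte 1: 00110000 XOR 10000011 = 10110011
byte 2: 11101111 XOR 00011111 = 11110000
byte 3: 00001100 XOR 01010110 = 01011010
byte 4: 01001111 XOR 10001010 = 11000101
byte 5: 11011110 XOR 10000011 = 01011101
byte 6: 00100000 XOR 00011111 = 00111111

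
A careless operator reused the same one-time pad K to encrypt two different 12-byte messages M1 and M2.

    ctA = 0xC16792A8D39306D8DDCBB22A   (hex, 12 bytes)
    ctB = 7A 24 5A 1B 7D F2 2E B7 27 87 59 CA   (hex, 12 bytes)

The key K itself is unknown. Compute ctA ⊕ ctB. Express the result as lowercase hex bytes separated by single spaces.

bb 43 c8 b3 ae 61 28 6f fa 4c eb e0

ctA ⊕ ctB = (M1 ⊕ K) ⊕ (M2 ⊕ K) = M1 ⊕ M2 — the shared key cancels under XOR.
c1 ⊕ 7a = bb
67 ⊕ 24 = 43
92 ⊕ 5a = c8
a8 ⊕ 1b = b3
d3 ⊕ 7d = ae
93 ⊕ f2 = 61
06 ⊕ 2e = 28
d8 ⊕ b7 = 6f
dd ⊕ 27 = fa
cb ⊕ 87 = 4c
b2 ⊕ 59 = eb
2a ⊕ ca = e0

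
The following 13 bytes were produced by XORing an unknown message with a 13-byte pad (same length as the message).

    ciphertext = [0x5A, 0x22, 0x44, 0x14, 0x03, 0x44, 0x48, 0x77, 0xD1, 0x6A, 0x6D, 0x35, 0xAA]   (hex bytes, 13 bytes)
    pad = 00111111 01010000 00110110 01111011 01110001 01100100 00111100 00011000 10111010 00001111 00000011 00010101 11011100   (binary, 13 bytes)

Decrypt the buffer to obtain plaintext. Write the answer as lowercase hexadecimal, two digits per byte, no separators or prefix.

6572726f7220746f6b656e2076

01011010 xor 00111111 = 01100101
00100010 xor 01010000 = 01110010
01000100 xor 00110110 = 01110010
00010100 xor 01111011 = 01101111
00000011 xor 01110001 = 01110010
01000100 xor 01100100 = 00100000
01001000 xor 00111100 = 01110100
01110111 xor 00011000 = 01101111
11010001 xor 10111010 = 01101011
01101010 xor 00001111 = 01100101
01101101 xor 00000011 = 01101110
00110101 xor 00010101 = 00100000
10101010 xor 11011100 = 01110110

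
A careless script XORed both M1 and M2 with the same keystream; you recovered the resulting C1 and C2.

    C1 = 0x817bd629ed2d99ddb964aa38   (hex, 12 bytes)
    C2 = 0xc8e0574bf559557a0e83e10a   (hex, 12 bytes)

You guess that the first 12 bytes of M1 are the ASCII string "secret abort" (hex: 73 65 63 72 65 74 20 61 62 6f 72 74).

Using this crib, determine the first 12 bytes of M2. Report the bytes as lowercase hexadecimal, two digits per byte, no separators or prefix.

3afee2107d00ecc6d5883946

First, C1 ⊕ C2 = (M1 ⊕ K) ⊕ (M2 ⊕ K) = M1 ⊕ M2, so the key drops out. Then M2 = (M1 ⊕ M2) ⊕ M1 over the first 12 bytes.
byte 0: (81 ^ c8) ^ 73 = 49 ^ 73 = 3a
byte 1: (7b ^ e0) ^ 65 = 9b ^ 65 = fe
byte 2: (d6 ^ 57) ^ 63 = 81 ^ 63 = e2
byte 3: (29 ^ 4b) ^ 72 = 62 ^ 72 = 10
byte 4: (ed ^ f5) ^ 65 = 18 ^ 65 = 7d
byte 5: (2d ^ 59) ^ 74 = 74 ^ 74 = 00
byte 6: (99 ^ 55) ^ 20 = cc ^ 20 = ec
byte 7: (dd ^ 7a) ^ 61 = a7 ^ 61 = c6
byte 8: (b9 ^ 0e) ^ 62 = b7 ^ 62 = d5
byte 9: (64 ^ 83) ^ 6f = e7 ^ 6f = 88
byte 10: (aa ^ e1) ^ 72 = 4b ^ 72 = 39
byte 11: (38 ^ 0a) ^ 74 = 32 ^ 74 = 46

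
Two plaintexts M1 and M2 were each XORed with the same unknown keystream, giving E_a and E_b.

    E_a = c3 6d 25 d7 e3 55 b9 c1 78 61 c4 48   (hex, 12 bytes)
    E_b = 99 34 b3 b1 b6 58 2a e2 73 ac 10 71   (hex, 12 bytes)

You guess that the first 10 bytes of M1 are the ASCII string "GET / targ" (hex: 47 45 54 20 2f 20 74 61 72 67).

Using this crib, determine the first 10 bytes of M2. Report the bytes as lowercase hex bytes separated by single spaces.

1d 1c c2 46 7a 2d e7 42 79 aa

First, E_a ⊕ E_b = (M1 ⊕ K) ⊕ (M2 ⊕ K) = M1 ⊕ M2, so the key drops out. Then M2 = (M1 ⊕ M2) ⊕ M1 over the first 10 bytes.
byte 0: (c3 XOR 99) XOR 47 = 5a XOR 47 = 1d
byte 1: (6d XOR 34) XOR 45 = 59 XOR 45 = 1c
byte 2: (25 XOR b3) XOR 54 = 96 XOR 54 = c2
byte 3: (d7 XOR b1) XOR 20 = 66 XOR 20 = 46
byte 4: (e3 XOR b6) XOR 2f = 55 XOR 2f = 7a
byte 5: (55 XOR 58) XOR 20 = 0d XOR 20 = 2d
byte 6: (b9 XOR 2a) XOR 74 = 93 XOR 74 = e7
byte 7: (c1 XOR e2) XOR 61 = 23 XOR 61 = 42
byte 8: (78 XOR 73) XOR 72 = 0b XOR 72 = 79
byte 9: (61 XOR ac) XOR 67 = cd XOR 67 = aa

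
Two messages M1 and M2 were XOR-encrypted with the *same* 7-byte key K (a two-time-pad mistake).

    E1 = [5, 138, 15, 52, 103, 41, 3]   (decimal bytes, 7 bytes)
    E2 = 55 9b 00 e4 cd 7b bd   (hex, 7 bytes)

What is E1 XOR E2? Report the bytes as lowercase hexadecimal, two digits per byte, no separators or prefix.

E1 ⊕ E2 = (M1 ⊕ K) ⊕ (M2 ⊕ K) = M1 ⊕ M2 — the shared key cancels under XOR.
  5 XOR  85 =  80
138 XOR 155 =  17
 15 XOR   0 =  15
 52 XOR 228 = 208
103 XOR 205 = 170
 41 XOR 123 =  82
  3 XOR 189 = 190

50110fd0aa52be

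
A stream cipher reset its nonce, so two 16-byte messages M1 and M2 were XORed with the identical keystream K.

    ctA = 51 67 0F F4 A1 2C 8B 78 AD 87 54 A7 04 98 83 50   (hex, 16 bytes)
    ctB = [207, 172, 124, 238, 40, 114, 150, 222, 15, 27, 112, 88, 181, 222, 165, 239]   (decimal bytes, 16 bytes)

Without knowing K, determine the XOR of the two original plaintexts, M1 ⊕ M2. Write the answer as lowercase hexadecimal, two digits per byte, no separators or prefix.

ctA ⊕ ctB = (M1 ⊕ K) ⊕ (M2 ⊕ K) = M1 ⊕ M2 — the shared key cancels under XOR.
 81 XOR 207 = 158
103 XOR 172 = 203
 15 XOR 124 = 115
244 XOR 238 =  26
161 XOR  40 = 137
 44 XOR 114 =  94
139 XOR 150 =  29
120 XOR 222 = 166
173 XOR  15 = 162
135 XOR  27 = 156
 84 XOR 112 =  36
167 XOR  88 = 255
  4 XOR 181 = 177
152 XOR 222 =  70
131 XOR 165 =  38
 80 XOR 239 = 191

9ecb731a895e1da6a29c24ffb14626bf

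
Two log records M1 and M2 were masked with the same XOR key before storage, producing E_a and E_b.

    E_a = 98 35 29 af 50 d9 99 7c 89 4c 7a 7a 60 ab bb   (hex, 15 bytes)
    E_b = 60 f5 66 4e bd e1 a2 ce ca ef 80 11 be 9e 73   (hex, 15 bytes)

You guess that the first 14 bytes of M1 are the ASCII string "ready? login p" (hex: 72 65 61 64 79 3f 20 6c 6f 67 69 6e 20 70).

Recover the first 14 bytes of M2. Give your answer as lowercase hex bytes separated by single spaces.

8a a5 2e 85 94 07 1b de 2c c4 93 05 fe 45

First, E_a ⊕ E_b = (M1 ⊕ K) ⊕ (M2 ⊕ K) = M1 ⊕ M2, so the key drops out. Then M2 = (M1 ⊕ M2) ⊕ M1 over the first 14 bytes.
byte 0: (98 xor 60) xor 72 = f8 xor 72 = 8a
byte 1: (35 xor f5) xor 65 = c0 xor 65 = a5
byte 2: (29 xor 66) xor 61 = 4f xor 61 = 2e
byte 3: (af xor 4e) xor 64 = e1 xor 64 = 85
byte 4: (50 xor bd) xor 79 = ed xor 79 = 94
byte 5: (d9 xor e1) xor 3f = 38 xor 3f = 07
byte 6: (99 xor a2) xor 20 = 3b xor 20 = 1b
byte 7: (7c xor ce) xor 6c = b2 xor 6c = de
byte 8: (89 xor ca) xor 6f = 43 xor 6f = 2c
byte 9: (4c xor ef) xor 67 = a3 xor 67 = c4
byte 10: (7a xor 80) xor 69 = fa xor 69 = 93
byte 11: (7a xor 11) xor 6e = 6b xor 6e = 05
byte 12: (60 xor be) xor 20 = de xor 20 = fe
byte 13: (ab xor 9e) xor 70 = 35 xor 70 = 45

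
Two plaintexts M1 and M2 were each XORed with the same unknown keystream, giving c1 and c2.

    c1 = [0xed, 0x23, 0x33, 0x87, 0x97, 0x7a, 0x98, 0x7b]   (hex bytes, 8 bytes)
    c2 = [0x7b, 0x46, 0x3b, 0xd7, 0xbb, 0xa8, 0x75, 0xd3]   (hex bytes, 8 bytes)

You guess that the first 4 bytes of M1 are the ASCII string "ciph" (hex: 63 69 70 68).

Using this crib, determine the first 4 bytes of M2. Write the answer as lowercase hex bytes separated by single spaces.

f5 0c 78 38

First, c1 ⊕ c2 = (M1 ⊕ K) ⊕ (M2 ⊕ K) = M1 ⊕ M2, so the key drops out. Then M2 = (M1 ⊕ M2) ⊕ M1 over the first 4 bytes.
byte 0: (ed ^ 7b) ^ 63 = 96 ^ 63 = f5
byte 1: (23 ^ 46) ^ 69 = 65 ^ 69 = 0c
byte 2: (33 ^ 3b) ^ 70 = 08 ^ 70 = 78
byte 3: (87 ^ d7) ^ 68 = 50 ^ 68 = 38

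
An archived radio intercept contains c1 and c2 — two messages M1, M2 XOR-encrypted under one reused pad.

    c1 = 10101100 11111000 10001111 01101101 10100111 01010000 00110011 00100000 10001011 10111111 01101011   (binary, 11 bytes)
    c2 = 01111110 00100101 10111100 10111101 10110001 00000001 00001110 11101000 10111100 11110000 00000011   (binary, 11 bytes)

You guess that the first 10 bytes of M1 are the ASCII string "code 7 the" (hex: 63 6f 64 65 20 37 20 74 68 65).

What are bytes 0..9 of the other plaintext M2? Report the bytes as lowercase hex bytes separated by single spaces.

b1 b2 57 b5 36 66 1d bc 5f 2a

First, c1 ⊕ c2 = (M1 ⊕ K) ⊕ (M2 ⊕ K) = M1 ⊕ M2, so the key drops out. Then M2 = (M1 ⊕ M2) ⊕ M1 over the first 10 bytes.
byte 0: (ac ^ 7e) ^ 63 = d2 ^ 63 = b1
byte 1: (f8 ^ 25) ^ 6f = dd ^ 6f = b2
byte 2: (8f ^ bc) ^ 64 = 33 ^ 64 = 57
byte 3: (6d ^ bd) ^ 65 = d0 ^ 65 = b5
byte 4: (a7 ^ b1) ^ 20 = 16 ^ 20 = 36
byte 5: (50 ^ 01) ^ 37 = 51 ^ 37 = 66
byte 6: (33 ^ 0e) ^ 20 = 3d ^ 20 = 1d
byte 7: (20 ^ e8) ^ 74 = c8 ^ 74 = bc
byte 8: (8b ^ bc) ^ 68 = 37 ^ 68 = 5f
byte 9: (bf ^ f0) ^ 65 = 4f ^ 65 = 2a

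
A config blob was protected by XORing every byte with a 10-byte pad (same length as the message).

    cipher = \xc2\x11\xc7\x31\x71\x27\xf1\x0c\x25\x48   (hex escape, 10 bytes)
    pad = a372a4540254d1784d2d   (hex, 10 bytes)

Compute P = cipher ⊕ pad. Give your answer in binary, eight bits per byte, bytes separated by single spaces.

XOR is its own inverse, so applying the key byte-wise gives the result directly.
c2 ^ a3 = 61
11 ^ 72 = 63
c7 ^ a4 = 63
31 ^ 54 = 65
71 ^ 02 = 73
27 ^ 54 = 73
f1 ^ d1 = 20
0c ^ 78 = 74
25 ^ 4d = 68
48 ^ 2d = 65

01100001 01100011 01100011 01100101 01110011 01110011 00100000 01110100 01101000 01100101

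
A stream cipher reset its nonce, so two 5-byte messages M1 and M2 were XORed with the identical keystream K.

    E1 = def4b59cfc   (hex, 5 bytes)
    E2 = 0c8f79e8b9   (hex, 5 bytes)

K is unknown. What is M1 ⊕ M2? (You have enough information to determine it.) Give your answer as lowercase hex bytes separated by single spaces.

d2 7b cc 74 45

E1 ⊕ E2 = (M1 ⊕ K) ⊕ (M2 ⊕ K) = M1 ⊕ M2 — the shared key cancels under XOR.
de ^ 0c = d2
f4 ^ 8f = 7b
b5 ^ 79 = cc
9c ^ e8 = 74
fc ^ b9 = 45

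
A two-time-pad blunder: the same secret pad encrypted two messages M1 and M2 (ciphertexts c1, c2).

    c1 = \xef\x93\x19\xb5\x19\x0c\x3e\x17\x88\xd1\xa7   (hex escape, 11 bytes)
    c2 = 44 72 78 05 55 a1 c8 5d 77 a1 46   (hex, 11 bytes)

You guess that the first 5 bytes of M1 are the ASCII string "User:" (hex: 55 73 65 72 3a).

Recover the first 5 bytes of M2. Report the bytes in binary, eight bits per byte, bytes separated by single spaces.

11111110 10010010 00000100 11000010 01110110

First, c1 ⊕ c2 = (M1 ⊕ K) ⊕ (M2 ⊕ K) = M1 ⊕ M2, so the key drops out. Then M2 = (M1 ⊕ M2) ⊕ M1 over the first 5 bytes.
byte 0: (ef ⊕ 44) ⊕ 55 = ab ⊕ 55 = fe
byte 1: (93 ⊕ 72) ⊕ 73 = e1 ⊕ 73 = 92
byte 2: (19 ⊕ 78) ⊕ 65 = 61 ⊕ 65 = 04
byte 3: (b5 ⊕ 05) ⊕ 72 = b0 ⊕ 72 = c2
byte 4: (19 ⊕ 55) ⊕ 3a = 4c ⊕ 3a = 76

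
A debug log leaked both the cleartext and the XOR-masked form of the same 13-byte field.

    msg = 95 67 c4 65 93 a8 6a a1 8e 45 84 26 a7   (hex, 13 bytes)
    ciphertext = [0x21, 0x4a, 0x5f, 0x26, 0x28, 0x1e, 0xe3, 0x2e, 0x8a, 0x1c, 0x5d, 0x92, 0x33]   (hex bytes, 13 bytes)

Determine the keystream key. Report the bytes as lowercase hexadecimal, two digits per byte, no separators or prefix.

b42d9b43bbb6898f0459d9b494

Since ciphertext = msg ⊕ key, XORing both sides with msg gives key = msg ⊕ ciphertext.
byte 0: 95 ⊕ 21 = b4
byte 1: 67 ⊕ 4a = 2d
byte 2: c4 ⊕ 5f = 9b
byte 3: 65 ⊕ 26 = 43
byte 4: 93 ⊕ 28 = bb
byte 5: a8 ⊕ 1e = b6
byte 6: 6a ⊕ e3 = 89
byte 7: a1 ⊕ 2e = 8f
byte 8: 8e ⊕ 8a = 04
byte 9: 45 ⊕ 1c = 59
byte 10: 84 ⊕ 5d = d9
byte 11: 26 ⊕ 92 = b4
byte 12: a7 ⊕ 33 = 94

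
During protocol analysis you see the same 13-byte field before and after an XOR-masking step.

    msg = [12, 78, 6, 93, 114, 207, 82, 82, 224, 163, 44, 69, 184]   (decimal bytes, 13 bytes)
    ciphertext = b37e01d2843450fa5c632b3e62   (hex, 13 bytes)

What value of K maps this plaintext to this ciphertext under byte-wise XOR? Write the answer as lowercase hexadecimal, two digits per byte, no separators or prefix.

bf30078ff6fb02a8bcc0077bda

Since ciphertext = msg ⊕ K, XORing both sides with msg gives K = msg ⊕ ciphertext.
0c XOR b3 = bf
4e XOR 7e = 30
06 XOR 01 = 07
5d XOR d2 = 8f
72 XOR 84 = f6
cf XOR 34 = fb
52 XOR 50 = 02
52 XOR fa = a8
e0 XOR 5c = bc
a3 XOR 63 = c0
2c XOR 2b = 07
45 XOR 3e = 7b
b8 XOR 62 = da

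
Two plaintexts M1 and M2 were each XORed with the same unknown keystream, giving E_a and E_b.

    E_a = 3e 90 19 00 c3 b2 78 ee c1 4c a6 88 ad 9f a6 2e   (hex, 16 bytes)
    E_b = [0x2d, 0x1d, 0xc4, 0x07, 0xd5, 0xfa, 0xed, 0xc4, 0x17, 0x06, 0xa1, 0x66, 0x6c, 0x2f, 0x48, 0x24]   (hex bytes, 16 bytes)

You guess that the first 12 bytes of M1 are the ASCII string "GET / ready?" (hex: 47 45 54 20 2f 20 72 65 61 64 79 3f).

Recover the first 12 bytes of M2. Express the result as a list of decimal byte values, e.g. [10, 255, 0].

First, E_a ⊕ E_b = (M1 ⊕ K) ⊕ (M2 ⊕ K) = M1 ⊕ M2, so the key drops out. Then M2 = (M1 ⊕ M2) ⊕ M1 over the first 12 bytes.
byte 0: (3e ^ 2d) ^ 47 = 13 ^ 47 = 54
byte 1: (90 ^ 1d) ^ 45 = 8d ^ 45 = c8
byte 2: (19 ^ c4) ^ 54 = dd ^ 54 = 89
byte 3: (00 ^ 07) ^ 20 = 07 ^ 20 = 27
byte 4: (c3 ^ d5) ^ 2f = 16 ^ 2f = 39
byte 5: (b2 ^ fa) ^ 20 = 48 ^ 20 = 68
byte 6: (78 ^ ed) ^ 72 = 95 ^ 72 = e7
byte 7: (ee ^ c4) ^ 65 = 2a ^ 65 = 4f
byte 8: (c1 ^ 17) ^ 61 = d6 ^ 61 = b7
byte 9: (4c ^ 06) ^ 64 = 4a ^ 64 = 2e
byte 10: (a6 ^ a1) ^ 79 = 07 ^ 79 = 7e
byte 11: (88 ^ 66) ^ 3f = ee ^ 3f = d1

[84, 200, 137, 39, 57, 104, 231, 79, 183, 46, 126, 209]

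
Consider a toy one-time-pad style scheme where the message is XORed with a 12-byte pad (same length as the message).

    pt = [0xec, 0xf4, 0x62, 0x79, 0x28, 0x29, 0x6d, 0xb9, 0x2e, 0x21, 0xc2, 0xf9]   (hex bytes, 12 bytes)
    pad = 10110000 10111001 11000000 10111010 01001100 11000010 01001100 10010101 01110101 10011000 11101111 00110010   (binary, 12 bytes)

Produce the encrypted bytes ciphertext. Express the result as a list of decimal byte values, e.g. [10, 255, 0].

XOR is its own inverse, so applying the key byte-wise gives the result directly.
ec ^ b0 = 5c
f4 ^ b9 = 4d
62 ^ c0 = a2
79 ^ ba = c3
28 ^ 4c = 64
29 ^ c2 = eb
6d ^ 4c = 21
b9 ^ 95 = 2c
2e ^ 75 = 5b
21 ^ 98 = b9
c2 ^ ef = 2d
f9 ^ 32 = cb

[92, 77, 162, 195, 100, 235, 33, 44, 91, 185, 45, 203]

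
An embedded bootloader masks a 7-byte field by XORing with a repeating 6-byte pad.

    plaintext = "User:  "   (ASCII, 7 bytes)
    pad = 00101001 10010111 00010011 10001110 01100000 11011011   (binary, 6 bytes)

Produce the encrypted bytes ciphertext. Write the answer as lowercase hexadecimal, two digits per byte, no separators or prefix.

The 6-byte key repeats, so the effective keystream is 29 97 13 8e 60 db 29.
byte 0:  85 XOR  41 = 124
byte 1: 115 XOR 151 = 228
byte 2: 101 XOR  19 = 118
byte 3: 114 XOR 142 = 252
byte 4:  58 XOR  96 =  90
byte 5:  32 XOR 219 = 251
byte 6:  32 XOR  41 =   9

7ce476fc5afb09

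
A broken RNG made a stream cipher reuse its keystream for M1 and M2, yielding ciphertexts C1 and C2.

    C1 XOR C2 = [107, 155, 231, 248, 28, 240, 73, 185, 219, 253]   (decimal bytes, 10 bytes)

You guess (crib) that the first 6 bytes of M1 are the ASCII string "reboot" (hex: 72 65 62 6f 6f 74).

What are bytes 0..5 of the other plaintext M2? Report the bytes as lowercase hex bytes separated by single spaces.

19 fe 85 97 73 84

Since C1 ⊕ C2 = M1 ⊕ M2, XORing with the guessed M1 bytes yields the corresponding M2 bytes: M2 = (C1 ⊕ C2) ⊕ M1.
6b xor 72 = 19
9b xor 65 = fe
e7 xor 62 = 85
f8 xor 6f = 97
1c xor 6f = 73
f0 xor 74 = 84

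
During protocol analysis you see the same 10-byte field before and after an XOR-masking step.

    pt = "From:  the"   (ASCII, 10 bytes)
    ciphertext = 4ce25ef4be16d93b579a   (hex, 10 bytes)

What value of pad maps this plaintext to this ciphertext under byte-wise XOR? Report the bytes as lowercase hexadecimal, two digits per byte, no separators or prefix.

0a9031998436f94f3fff

Since ciphertext = pt ⊕ pad, XORing both sides with pt gives pad = pt ⊕ ciphertext.
46 ⊕ 4c = 0a
72 ⊕ e2 = 90
6f ⊕ 5e = 31
6d ⊕ f4 = 99
3a ⊕ be = 84
20 ⊕ 16 = 36
20 ⊕ d9 = f9
74 ⊕ 3b = 4f
68 ⊕ 57 = 3f
65 ⊕ 9a = ff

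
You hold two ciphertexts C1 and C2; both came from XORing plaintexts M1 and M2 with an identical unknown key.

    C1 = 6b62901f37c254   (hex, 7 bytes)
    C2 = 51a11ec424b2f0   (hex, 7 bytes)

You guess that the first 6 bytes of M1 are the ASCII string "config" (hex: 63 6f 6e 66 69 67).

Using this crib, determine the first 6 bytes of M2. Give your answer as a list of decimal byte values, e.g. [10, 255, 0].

[89, 172, 224, 189, 122, 23]

First, C1 ⊕ C2 = (M1 ⊕ K) ⊕ (M2 ⊕ K) = M1 ⊕ M2, so the key drops out. Then M2 = (M1 ⊕ M2) ⊕ M1 over the first 6 bytes.
byte 0: (6b ^ 51) ^ 63 = 3a ^ 63 = 59
byte 1: (62 ^ a1) ^ 6f = c3 ^ 6f = ac
byte 2: (90 ^ 1e) ^ 6e = 8e ^ 6e = e0
byte 3: (1f ^ c4) ^ 66 = db ^ 66 = bd
byte 4: (37 ^ 24) ^ 69 = 13 ^ 69 = 7a
byte 5: (c2 ^ b2) ^ 67 = 70 ^ 67 = 17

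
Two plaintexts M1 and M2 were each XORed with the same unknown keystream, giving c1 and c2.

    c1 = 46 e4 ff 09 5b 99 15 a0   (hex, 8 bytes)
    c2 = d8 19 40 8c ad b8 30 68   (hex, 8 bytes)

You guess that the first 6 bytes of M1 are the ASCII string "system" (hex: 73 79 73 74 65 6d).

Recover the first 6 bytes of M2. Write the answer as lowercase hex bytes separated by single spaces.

ed 84 cc f1 93 4c

First, c1 ⊕ c2 = (M1 ⊕ K) ⊕ (M2 ⊕ K) = M1 ⊕ M2, so the key drops out. Then M2 = (M1 ⊕ M2) ⊕ M1 over the first 6 bytes.
byte 0: (46 ^ d8) ^ 73 = 9e ^ 73 = ed
byte 1: (e4 ^ 19) ^ 79 = fd ^ 79 = 84
byte 2: (ff ^ 40) ^ 73 = bf ^ 73 = cc
byte 3: (09 ^ 8c) ^ 74 = 85 ^ 74 = f1
byte 4: (5b ^ ad) ^ 65 = f6 ^ 65 = 93
byte 5: (99 ^ b8) ^ 6d = 21 ^ 6d = 4c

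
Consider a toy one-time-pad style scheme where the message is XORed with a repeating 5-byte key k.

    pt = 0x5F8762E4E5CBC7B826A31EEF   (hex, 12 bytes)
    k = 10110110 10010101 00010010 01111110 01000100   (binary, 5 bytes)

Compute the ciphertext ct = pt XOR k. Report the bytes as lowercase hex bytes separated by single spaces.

e9 12 70 9a a1 7d 52 aa 58 e7 a8 7a

The 5-byte key repeats, so the effective keystream is b6 95 12 7e 44 b6 95 12 7e 44 b6 95.
byte 0: 5f ⊕ b6 = e9
byte 1: 87 ⊕ 95 = 12
byte 2: 62 ⊕ 12 = 70
byte 3: e4 ⊕ 7e = 9a
byte 4: e5 ⊕ 44 = a1
byte 5: cb ⊕ b6 = 7d
byte 6: c7 ⊕ 95 = 52
byte 7: b8 ⊕ 12 = aa
byte 8: 26 ⊕ 7e = 58
byte 9: a3 ⊕ 44 = e7
byte 10: 1e ⊕ b6 = a8
byte 11: ef ⊕ 95 = 7a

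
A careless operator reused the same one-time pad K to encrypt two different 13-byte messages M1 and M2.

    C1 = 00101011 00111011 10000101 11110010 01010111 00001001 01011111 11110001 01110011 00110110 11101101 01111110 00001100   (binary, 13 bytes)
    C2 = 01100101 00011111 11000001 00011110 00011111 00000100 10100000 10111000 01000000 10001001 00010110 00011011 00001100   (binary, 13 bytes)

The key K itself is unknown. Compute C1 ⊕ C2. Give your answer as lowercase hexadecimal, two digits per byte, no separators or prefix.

C1 ⊕ C2 = (M1 ⊕ K) ⊕ (M2 ⊕ K) = M1 ⊕ M2 — the shared key cancels under XOR.
2b ⊕ 65 = 4e
3b ⊕ 1f = 24
85 ⊕ c1 = 44
f2 ⊕ 1e = ec
57 ⊕ 1f = 48
09 ⊕ 04 = 0d
5f ⊕ a0 = ff
f1 ⊕ b8 = 49
73 ⊕ 40 = 33
36 ⊕ 89 = bf
ed ⊕ 16 = fb
7e ⊕ 1b = 65
0c ⊕ 0c = 00

4e2444ec480dff4933bffb6500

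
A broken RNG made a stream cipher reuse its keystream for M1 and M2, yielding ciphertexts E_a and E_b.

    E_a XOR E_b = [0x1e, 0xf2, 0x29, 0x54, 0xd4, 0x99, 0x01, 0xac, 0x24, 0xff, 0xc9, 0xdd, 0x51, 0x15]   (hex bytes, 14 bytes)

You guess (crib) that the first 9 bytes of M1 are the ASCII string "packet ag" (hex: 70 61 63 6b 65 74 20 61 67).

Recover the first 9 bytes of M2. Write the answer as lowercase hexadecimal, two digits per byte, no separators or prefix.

6e934a3fb1ed21cd43

Since E_a ⊕ E_b = M1 ⊕ M2, XORing with the guessed M1 bytes yields the corresponding M2 bytes: M2 = (E_a ⊕ E_b) ⊕ M1.
 30 ^ 112 = 110
242 ^  97 = 147
 41 ^  99 =  74
 84 ^ 107 =  63
212 ^ 101 = 177
153 ^ 116 = 237
  1 ^  32 =  33
172 ^  97 = 205
 36 ^ 103 =  67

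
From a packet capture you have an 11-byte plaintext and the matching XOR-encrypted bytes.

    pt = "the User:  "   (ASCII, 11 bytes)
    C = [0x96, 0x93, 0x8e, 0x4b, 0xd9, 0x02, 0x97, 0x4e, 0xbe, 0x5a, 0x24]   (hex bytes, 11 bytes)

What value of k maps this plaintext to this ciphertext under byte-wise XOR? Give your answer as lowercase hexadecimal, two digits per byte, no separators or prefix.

Since C = pt ⊕ k, XORing both sides with pt gives k = pt ⊕ C.
74 ⊕ 96 = e2
68 ⊕ 93 = fb
65 ⊕ 8e = eb
20 ⊕ 4b = 6b
55 ⊕ d9 = 8c
73 ⊕ 02 = 71
65 ⊕ 97 = f2
72 ⊕ 4e = 3c
3a ⊕ be = 84
20 ⊕ 5a = 7a
20 ⊕ 24 = 04

e2fbeb6b8c71f23c847a04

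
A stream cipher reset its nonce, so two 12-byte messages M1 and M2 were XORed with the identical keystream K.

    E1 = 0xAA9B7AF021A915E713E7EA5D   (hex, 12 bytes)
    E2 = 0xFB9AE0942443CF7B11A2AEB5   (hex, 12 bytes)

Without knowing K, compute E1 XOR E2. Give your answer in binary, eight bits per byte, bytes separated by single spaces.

E1 ⊕ E2 = (M1 ⊕ K) ⊕ (M2 ⊕ K) = M1 ⊕ M2 — the shared key cancels under XOR.
byte 0: 170 ⊕ 251 =  81
byte 1: 155 ⊕ 154 =   1
byte 2: 122 ⊕ 224 = 154
byte 3: 240 ⊕ 148 = 100
byte 4:  33 ⊕  36 =   5
byte 5: 169 ⊕  67 = 234
byte 6:  21 ⊕ 207 = 218
byte 7: 231 ⊕ 123 = 156
byte 8:  19 ⊕  17 =   2
byte 9: 231 ⊕ 162 =  69
byte 10: 234 ⊕ 174 =  68
byte 11:  93 ⊕ 181 = 232

01010001 00000001 10011010 01100100 00000101 11101010 11011010 10011100 00000010 01000101 01000100 11101000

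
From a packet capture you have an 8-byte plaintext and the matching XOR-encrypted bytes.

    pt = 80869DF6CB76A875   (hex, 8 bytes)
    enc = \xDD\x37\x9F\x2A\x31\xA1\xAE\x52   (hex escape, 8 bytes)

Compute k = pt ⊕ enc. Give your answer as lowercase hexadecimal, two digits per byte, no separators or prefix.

Since enc = pt ⊕ k, XORing both sides with pt gives k = pt ⊕ enc.
80 XOR dd = 5d
86 XOR 37 = b1
9d XOR 9f = 02
f6 XOR 2a = dc
cb XOR 31 = fa
76 XOR a1 = d7
a8 XOR ae = 06
75 XOR 52 = 27

5db102dcfad70627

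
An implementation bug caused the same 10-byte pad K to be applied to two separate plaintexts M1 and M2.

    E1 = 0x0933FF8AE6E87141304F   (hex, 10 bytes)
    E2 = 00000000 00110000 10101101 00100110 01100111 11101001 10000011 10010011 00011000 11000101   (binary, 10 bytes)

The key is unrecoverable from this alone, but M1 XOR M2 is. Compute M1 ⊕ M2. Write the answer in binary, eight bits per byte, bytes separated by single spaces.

E1 ⊕ E2 = (M1 ⊕ K) ⊕ (M2 ⊕ K) = M1 ⊕ M2 — the shared key cancels under XOR.
09 ⊕ 00 = 09
33 ⊕ 30 = 03
ff ⊕ ad = 52
8a ⊕ 26 = ac
e6 ⊕ 67 = 81
e8 ⊕ e9 = 01
71 ⊕ 83 = f2
41 ⊕ 93 = d2
30 ⊕ 18 = 28
4f ⊕ c5 = 8a

00001001 00000011 01010010 10101100 10000001 00000001 11110010 11010010 00101000 10001010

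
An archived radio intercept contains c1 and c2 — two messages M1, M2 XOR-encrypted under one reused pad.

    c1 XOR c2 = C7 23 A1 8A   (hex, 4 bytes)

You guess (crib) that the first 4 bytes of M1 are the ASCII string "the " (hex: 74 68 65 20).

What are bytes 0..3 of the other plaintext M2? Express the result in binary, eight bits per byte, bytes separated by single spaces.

10110011 01001011 11000100 10101010

Since c1 ⊕ c2 = M1 ⊕ M2, XORing with the guessed M1 bytes yields the corresponding M2 bytes: M2 = (c1 ⊕ c2) ⊕ M1.
byte 0: c7 xor 74 = b3
byte 1: 23 xor 68 = 4b
byte 2: a1 xor 65 = c4
byte 3: 8a xor 20 = aa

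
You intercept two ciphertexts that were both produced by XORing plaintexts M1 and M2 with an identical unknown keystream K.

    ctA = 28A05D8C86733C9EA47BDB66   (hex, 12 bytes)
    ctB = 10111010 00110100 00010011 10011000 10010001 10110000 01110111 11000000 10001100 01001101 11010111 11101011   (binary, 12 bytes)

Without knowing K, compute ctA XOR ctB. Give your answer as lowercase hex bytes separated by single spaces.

ctA ⊕ ctB = (M1 ⊕ K) ⊕ (M2 ⊕ K) = M1 ⊕ M2 — the shared key cancels under XOR.
byte 0: 28 xor ba = 92
byte 1: a0 xor 34 = 94
byte 2: 5d xor 13 = 4e
byte 3: 8c xor 98 = 14
byte 4: 86 xor 91 = 17
byte 5: 73 xor b0 = c3
byte 6: 3c xor 77 = 4b
byte 7: 9e xor c0 = 5e
byte 8: a4 xor 8c = 28
byte 9: 7b xor 4d = 36
byte 10: db xor d7 = 0c
byte 11: 66 xor eb = 8d

92 94 4e 14 17 c3 4b 5e 28 36 0c 8d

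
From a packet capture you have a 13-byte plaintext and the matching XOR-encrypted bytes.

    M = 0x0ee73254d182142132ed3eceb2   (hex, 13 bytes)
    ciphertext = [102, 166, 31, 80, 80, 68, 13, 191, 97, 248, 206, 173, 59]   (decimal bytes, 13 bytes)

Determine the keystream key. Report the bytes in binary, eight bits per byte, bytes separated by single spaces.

01101000 01000001 00101101 00000100 10000001 11000110 00011001 10011110 01010011 00010101 11110000 01100011 10001001

Since ciphertext = M ⊕ key, XORing both sides with M gives key = M ⊕ ciphertext.
byte 0: 0e ^ 66 = 68
byte 1: e7 ^ a6 = 41
byte 2: 32 ^ 1f = 2d
byte 3: 54 ^ 50 = 04
byte 4: d1 ^ 50 = 81
byte 5: 82 ^ 44 = c6
byte 6: 14 ^ 0d = 19
byte 7: 21 ^ bf = 9e
byte 8: 32 ^ 61 = 53
byte 9: ed ^ f8 = 15
byte 10: 3e ^ ce = f0
byte 11: ce ^ ad = 63
byte 12: b2 ^ 3b = 89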